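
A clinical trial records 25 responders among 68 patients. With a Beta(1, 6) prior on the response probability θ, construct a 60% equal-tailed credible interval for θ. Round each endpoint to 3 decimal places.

Posterior: Beta(1+25, 6+43) = Beta(26, 49).
Equal-tailed 60% interval: the 0.2 and 0.8 quantiles of Beta(26, 49).
Posterior mean ≈ 0.347, SD ≈ 0.055; a Normal approximation gives roughly [0.301, 0.393].
Exact: F⁻¹(0.2) = 0.300; F⁻¹(0.8) = 0.393.

[0.300, 0.393]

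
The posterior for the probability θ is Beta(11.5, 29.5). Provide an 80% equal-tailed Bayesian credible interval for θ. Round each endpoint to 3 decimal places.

Posterior: Beta(11.5, 29.5).
Equal-tailed 80% interval: the 0.1 and 0.9 quantiles of Beta(11.5, 29.5).
Posterior mean ≈ 0.280, SD ≈ 0.069; a Normal approximation gives roughly [0.192, 0.369].
Exact: F⁻¹(0.1) = 0.194; F⁻¹(0.9) = 0.372.

[0.194, 0.372]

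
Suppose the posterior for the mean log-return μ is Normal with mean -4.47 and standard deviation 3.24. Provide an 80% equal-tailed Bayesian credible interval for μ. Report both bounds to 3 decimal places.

[-8.622, -0.318]

The posterior is symmetric, so the 80% equal-tailed interval is μ = -4.47 ± z·3.24 with z = 1.282.
Half-width: 1.282 × 3.24 = 4.152.
-4.47 − 4.152 = -8.622; -4.47 + 4.152 = -0.318.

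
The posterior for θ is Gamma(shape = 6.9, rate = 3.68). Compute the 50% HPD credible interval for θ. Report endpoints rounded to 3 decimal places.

[1.193, 2.098]

The posterior is unimodal and skewed, so the HPD interval has equal density at both endpoints and is the shortest 50% interval.
Solving f(1.193) = f(2.098) with F(2.098) − F(1.193) = 0.50 gives [1.193, 2.098].
For comparison, the equal-tailed interval is [1.358, 2.295]; the HPD is narrower and shifted toward the mode.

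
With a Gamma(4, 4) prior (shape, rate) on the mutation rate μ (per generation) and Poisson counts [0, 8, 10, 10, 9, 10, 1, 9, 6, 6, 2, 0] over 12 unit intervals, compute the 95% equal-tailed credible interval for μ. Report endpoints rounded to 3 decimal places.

Posterior: Gamma(4+71, 4+12) = Gamma(75, 16) (shape, rate).
Equal-tailed 95% interval: Gamma(75, 16) quantiles at 0.025 and 0.975.
Posterior mean ≈ 4.688, SD ≈ 0.541; a Normal approximation gives roughly [3.627, 5.748].
Exact: lower = 3.687; upper = 5.806.

[3.687, 5.806]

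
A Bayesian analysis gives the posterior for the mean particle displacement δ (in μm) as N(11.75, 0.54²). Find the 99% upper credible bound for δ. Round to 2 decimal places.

13.01

Need U with P(δ ≤ U) = 0.99: U = 11.75 + z_{0.01}·0.54.
z = 2.326; U = 11.75 + 2.326 × 0.54 = 13.01.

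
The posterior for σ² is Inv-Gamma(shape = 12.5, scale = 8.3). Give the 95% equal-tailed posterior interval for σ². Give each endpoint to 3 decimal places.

[0.408, 1.265]

Inverse-Gamma(12.5, 8.3) quantiles: F⁻¹(0.025) and F⁻¹(0.975).
Equivalently, 1/σ² ~ Gamma(12.5, rate = 8.3); invert its 0.975 and 0.025 quantiles.
Posterior mean ≈ 0.722, SD ≈ 0.223; a Normal approximation gives roughly [0.285, 1.158].
Exact: lower = 0.408; upper = 1.265.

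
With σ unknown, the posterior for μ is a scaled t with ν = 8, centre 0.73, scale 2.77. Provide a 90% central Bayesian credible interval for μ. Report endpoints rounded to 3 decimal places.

The t_8 distribution is symmetric; the 90% interval is 0.73 ± t·2.77 with t_{0.95,8} = 1.860.
Half-width: 1.860 × 2.77 = 5.151.
0.73 − 5.151 = -4.421; 0.73 + 5.151 = 5.881.

[-4.421, 5.881]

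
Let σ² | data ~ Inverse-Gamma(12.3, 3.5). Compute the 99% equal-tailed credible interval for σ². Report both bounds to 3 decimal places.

[0.151, 0.682]

Inverse-Gamma(12.3, 3.5) quantiles: F⁻¹(0.005) and F⁻¹(0.995).
Equivalently, 1/σ² ~ Gamma(12.3, rate = 3.5); invert its 0.995 and 0.005 quantiles.
Posterior mean ≈ 0.310, SD ≈ 0.097; a Normal approximation gives roughly [0.061, 0.558].
Exact: lower = 0.151; upper = 0.682.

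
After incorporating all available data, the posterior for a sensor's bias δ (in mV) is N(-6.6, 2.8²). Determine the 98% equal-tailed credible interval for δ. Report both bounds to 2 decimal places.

The posterior is symmetric, so the 98% equal-tailed interval is δ = -6.6 ± z·2.8 with z = 2.326.
Half-width: 2.326 × 2.8 = 6.51.
-6.6 − 6.51 = -13.11; -6.6 + 6.51 = -0.09.

[-13.11, -0.09]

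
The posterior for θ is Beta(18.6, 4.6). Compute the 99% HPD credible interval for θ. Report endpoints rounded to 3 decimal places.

[0.574, 0.967]

The posterior is unimodal and skewed, so the HPD interval has equal density at both endpoints and is the shortest 99% interval.
Solving f(0.574) = f(0.967) with F(0.967) − F(0.574) = 0.99 gives [0.574, 0.967].
For comparison, the equal-tailed interval is [0.554, 0.956]; the HPD is narrower and shifted toward the mode.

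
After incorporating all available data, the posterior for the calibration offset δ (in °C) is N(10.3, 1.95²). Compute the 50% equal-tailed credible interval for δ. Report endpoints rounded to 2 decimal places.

[8.98, 11.62]

The posterior is symmetric, so the 50% equal-tailed interval is δ = 10.3 ± z·1.95 with z = 0.674.
Half-width: 0.674 × 1.95 = 1.32.
10.3 − 1.32 = 8.98; 10.3 + 1.32 = 11.62.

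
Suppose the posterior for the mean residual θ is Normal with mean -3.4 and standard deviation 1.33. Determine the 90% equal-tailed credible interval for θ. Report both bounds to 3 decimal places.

[-5.588, -1.212]

The posterior is symmetric, so the 90% equal-tailed interval is θ = -3.4 ± z·1.33 with z = 1.645.
Half-width: 1.645 × 1.33 = 2.188.
-3.4 − 2.188 = -5.588; -3.4 + 2.188 = -1.212.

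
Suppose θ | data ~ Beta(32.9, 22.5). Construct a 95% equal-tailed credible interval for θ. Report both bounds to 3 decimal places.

Posterior: Beta(32.9, 22.5).
Equal-tailed 95% interval: the 0.025 and 0.975 quantiles of Beta(32.9, 22.5).
Posterior mean ≈ 0.594, SD ≈ 0.065; a Normal approximation gives roughly [0.466, 0.722].
Exact: F⁻¹(0.025) = 0.463; F⁻¹(0.975) = 0.718.

[0.463, 0.718]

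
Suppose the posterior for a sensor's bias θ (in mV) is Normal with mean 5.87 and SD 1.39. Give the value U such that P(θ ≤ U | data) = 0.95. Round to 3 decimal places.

8.156

Need U with P(θ ≤ U) = 0.95: U = 5.87 + z_{0.05}·1.39.
z = 1.645; U = 5.87 + 1.645 × 1.39 = 8.156.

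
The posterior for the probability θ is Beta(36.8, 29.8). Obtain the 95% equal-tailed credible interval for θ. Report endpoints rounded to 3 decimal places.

[0.433, 0.669]

Posterior: Beta(36.8, 29.8).
Equal-tailed 95% interval: the 0.025 and 0.975 quantiles of Beta(36.8, 29.8).
Posterior mean ≈ 0.553, SD ≈ 0.060; a Normal approximation gives roughly [0.434, 0.671].
Exact: F⁻¹(0.025) = 0.433; F⁻¹(0.975) = 0.669.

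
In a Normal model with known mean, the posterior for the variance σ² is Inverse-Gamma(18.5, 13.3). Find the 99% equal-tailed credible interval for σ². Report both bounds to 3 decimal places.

Inverse-Gamma(18.5, 13.3) quantiles: F⁻¹(0.005) and F⁻¹(0.995).
Equivalently, 1/σ² ~ Gamma(18.5, rate = 13.3); invert its 0.995 and 0.005 quantiles.
Posterior mean ≈ 0.760, SD ≈ 0.187; a Normal approximation gives roughly [0.278, 1.242].
Exact: lower = 0.423; upper = 1.431.

[0.423, 1.431]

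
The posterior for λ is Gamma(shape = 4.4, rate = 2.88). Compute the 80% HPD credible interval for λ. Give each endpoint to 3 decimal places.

[0.527, 2.231]

The posterior is unimodal and skewed, so the HPD interval has equal density at both endpoints and is the shortest 80% interval.
Solving f(0.527) = f(2.231) with F(2.231) − F(0.527) = 0.80 gives [0.527, 2.231].
For comparison, the equal-tailed interval is [0.700, 2.504]; the HPD is narrower and shifted toward the mode.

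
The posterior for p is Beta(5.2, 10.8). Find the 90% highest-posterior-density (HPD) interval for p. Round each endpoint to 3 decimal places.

The posterior is unimodal and skewed, so the HPD interval has equal density at both endpoints and is the shortest 90% interval.
Solving f(0.137) = f(0.507) with F(0.507) − F(0.137) = 0.90 gives [0.137, 0.507].
For comparison, the equal-tailed interval is [0.151, 0.524]; the HPD is narrower and shifted toward the mode.

[0.137, 0.507]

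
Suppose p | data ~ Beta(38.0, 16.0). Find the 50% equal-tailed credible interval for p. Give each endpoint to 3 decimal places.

[0.663, 0.747]

Posterior: Beta(38.0, 16.0).
Equal-tailed 50% interval: the 0.25 and 0.75 quantiles of Beta(38.0, 16.0).
Posterior mean ≈ 0.704, SD ≈ 0.062; a Normal approximation gives roughly [0.662, 0.745].
Exact: F⁻¹(0.25) = 0.663; F⁻¹(0.75) = 0.747.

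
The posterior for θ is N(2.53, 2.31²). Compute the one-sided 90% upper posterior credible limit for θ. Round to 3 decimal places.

Need U with P(θ ≤ U) = 0.90: U = 2.53 + z_{0.1}·2.31.
z = 1.282; U = 2.53 + 1.282 × 2.31 = 5.490.

5.490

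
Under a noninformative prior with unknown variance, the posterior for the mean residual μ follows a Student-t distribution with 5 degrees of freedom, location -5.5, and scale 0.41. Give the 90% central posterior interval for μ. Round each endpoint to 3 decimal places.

The t_5 distribution is symmetric; the 90% interval is -5.5 ± t·0.41 with t_{0.95,5} = 2.015.
Half-width: 2.015 × 0.41 = 0.826.
-5.5 − 0.826 = -6.326; -5.5 + 0.826 = -4.674.

[-6.326, -4.674]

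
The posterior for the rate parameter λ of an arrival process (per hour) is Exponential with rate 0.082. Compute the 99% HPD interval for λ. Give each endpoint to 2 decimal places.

[0.00, 56.16]

The exponential density is strictly decreasing on [0, ∞), so the HPD interval is anchored at 0: [0, q] with P(λ ≤ q) = 0.99.
q = −ln(1 − 0.99) / 0.082 = 4.6052 / 0.082 = 56.16.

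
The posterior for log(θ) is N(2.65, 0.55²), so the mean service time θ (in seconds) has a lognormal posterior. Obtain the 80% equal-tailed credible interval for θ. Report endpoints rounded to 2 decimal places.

On the log scale the 80% interval is 2.65 ± 1.282 × 0.55 = [1.9451, 3.3549].
Exponentiate: [e^1.9451, e^3.3549] = [6.99, 28.64].

[6.99, 28.64]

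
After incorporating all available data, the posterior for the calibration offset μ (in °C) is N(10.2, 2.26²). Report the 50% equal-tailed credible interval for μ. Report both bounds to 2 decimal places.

[8.68, 11.72]

The posterior is symmetric, so the 50% equal-tailed interval is μ = 10.2 ± z·2.26 with z = 0.674.
Half-width: 0.674 × 2.26 = 1.52.
10.2 − 1.52 = 8.68; 10.2 + 1.52 = 11.72.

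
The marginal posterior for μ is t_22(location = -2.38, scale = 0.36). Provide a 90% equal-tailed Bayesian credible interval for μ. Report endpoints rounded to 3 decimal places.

[-2.998, -1.762]

The t_22 distribution is symmetric; the 90% interval is -2.38 ± t·0.36 with t_{0.95,22} = 1.717.
Half-width: 1.717 × 0.36 = 0.618.
-2.38 − 0.618 = -2.998; -2.38 + 0.618 = -1.762.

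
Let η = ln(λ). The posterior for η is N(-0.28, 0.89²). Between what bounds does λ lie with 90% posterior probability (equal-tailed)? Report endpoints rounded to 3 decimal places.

[0.175, 3.267]

On the log scale the 90% interval is -0.28 ± 1.645 × 0.89 = [-1.7439, 1.1839].
Exponentiate: [e^-1.7439, e^1.1839] = [0.175, 3.267].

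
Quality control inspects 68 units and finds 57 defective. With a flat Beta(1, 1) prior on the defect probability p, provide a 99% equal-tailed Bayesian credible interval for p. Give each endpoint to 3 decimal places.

Posterior: Beta(1+57, 1+11) = Beta(58, 12).
Equal-tailed 99% interval: the 0.005 and 0.995 quantiles of Beta(58, 12).
Posterior mean ≈ 0.829, SD ≈ 0.045; a Normal approximation gives roughly [0.713, 0.944].
Exact: F⁻¹(0.005) = 0.698; F⁻¹(0.995) = 0.925.

[0.698, 0.925]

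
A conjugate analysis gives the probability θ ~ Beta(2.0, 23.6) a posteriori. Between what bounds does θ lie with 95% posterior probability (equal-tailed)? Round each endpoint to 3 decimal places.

[0.010, 0.207]

Posterior: Beta(2.0, 23.6).
Equal-tailed 95% interval: the 0.025 and 0.975 quantiles of Beta(2.0, 23.6).
Posterior mean ≈ 0.078, SD ≈ 0.052; a Normal approximation gives roughly [-0.024, 0.180].
Exact: F⁻¹(0.025) = 0.010; F⁻¹(0.975) = 0.207.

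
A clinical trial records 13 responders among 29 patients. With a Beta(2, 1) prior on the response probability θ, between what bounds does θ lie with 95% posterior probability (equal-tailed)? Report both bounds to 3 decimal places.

[0.302, 0.640]

Posterior: Beta(2+13, 1+16) = Beta(15, 17).
Equal-tailed 95% interval: the 0.025 and 0.975 quantiles of Beta(15, 17).
Posterior mean ≈ 0.469, SD ≈ 0.087; a Normal approximation gives roughly [0.298, 0.639].
Exact: F⁻¹(0.025) = 0.302; F⁻¹(0.975) = 0.640.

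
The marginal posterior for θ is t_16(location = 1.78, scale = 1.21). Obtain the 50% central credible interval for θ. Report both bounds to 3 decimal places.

[0.945, 2.615]

The t_16 distribution is symmetric; the 50% interval is 1.78 ± t·1.21 with t_{0.75,16} = 0.690.
Half-width: 0.690 × 1.21 = 0.835.
1.78 − 0.835 = 0.945; 1.78 + 0.835 = 2.615.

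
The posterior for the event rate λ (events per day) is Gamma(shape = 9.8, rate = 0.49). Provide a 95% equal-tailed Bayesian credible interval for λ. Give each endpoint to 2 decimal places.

[9.51, 34.33]

Posterior: Gamma(shape 9.8, rate 0.49).
Equal-tailed 95% interval: Gamma(9.8, 0.49) quantiles at 0.025 and 0.975.
Posterior mean ≈ 20.00, SD ≈ 6.39; a Normal approximation gives roughly [7.48, 32.52].
Exact: lower = 9.51; upper = 34.33.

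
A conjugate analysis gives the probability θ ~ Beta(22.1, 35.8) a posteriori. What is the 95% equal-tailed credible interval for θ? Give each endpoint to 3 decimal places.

Posterior: Beta(22.1, 35.8).
Equal-tailed 95% interval: the 0.025 and 0.975 quantiles of Beta(22.1, 35.8).
Posterior mean ≈ 0.382, SD ≈ 0.063; a Normal approximation gives roughly [0.258, 0.506].
Exact: F⁻¹(0.025) = 0.262; F⁻¹(0.975) = 0.509.

[0.262, 0.509]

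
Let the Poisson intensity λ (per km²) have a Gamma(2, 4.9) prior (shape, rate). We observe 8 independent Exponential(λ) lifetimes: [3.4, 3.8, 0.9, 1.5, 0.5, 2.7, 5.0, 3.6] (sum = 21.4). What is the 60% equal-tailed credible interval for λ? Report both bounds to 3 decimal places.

[0.277, 0.476]

Posterior: Gamma(2+8, 4.9+21.4) = Gamma(10, 26.3) (shape, rate).
Equal-tailed 60% interval: Gamma(10, 26.3) quantiles at 0.2 and 0.8.
Posterior mean ≈ 0.380, SD ≈ 0.120; a Normal approximation gives roughly [0.279, 0.481].
Exact: lower = 0.277; upper = 0.476.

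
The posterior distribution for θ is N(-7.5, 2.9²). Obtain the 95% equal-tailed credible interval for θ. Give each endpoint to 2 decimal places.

[-13.18, -1.82]

The posterior is symmetric, so the 95% equal-tailed interval is θ = -7.5 ± z·2.9 with z = 1.960.
Half-width: 1.960 × 2.9 = 5.68.
-7.5 − 5.68 = -13.18; -7.5 + 5.68 = -1.82.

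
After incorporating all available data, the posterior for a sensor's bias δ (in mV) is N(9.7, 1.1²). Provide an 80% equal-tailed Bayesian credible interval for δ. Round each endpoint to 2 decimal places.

[8.29, 11.11]

The posterior is symmetric, so the 80% equal-tailed interval is δ = 9.7 ± z·1.1 with z = 1.282.
Half-width: 1.282 × 1.1 = 1.41.
9.7 − 1.41 = 8.29; 9.7 + 1.41 = 11.11.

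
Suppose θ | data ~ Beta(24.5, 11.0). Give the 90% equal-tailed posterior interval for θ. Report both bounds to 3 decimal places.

[0.558, 0.810]

Posterior: Beta(24.5, 11.0).
Equal-tailed 90% interval: the 0.05 and 0.95 quantiles of Beta(24.5, 11.0).
Posterior mean ≈ 0.690, SD ≈ 0.077; a Normal approximation gives roughly [0.564, 0.816].
Exact: F⁻¹(0.05) = 0.558; F⁻¹(0.95) = 0.810.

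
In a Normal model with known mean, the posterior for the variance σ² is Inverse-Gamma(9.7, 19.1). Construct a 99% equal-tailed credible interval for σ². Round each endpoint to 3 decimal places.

[0.976, 5.396]

Inverse-Gamma(9.7, 19.1) quantiles: F⁻¹(0.005) and F⁻¹(0.995).
Equivalently, 1/σ² ~ Gamma(9.7, rate = 19.1); invert its 0.995 and 0.005 quantiles.
Posterior mean ≈ 2.195, SD ≈ 0.791; a Normal approximation gives roughly [0.157, 4.233].
Exact: lower = 0.976; upper = 5.396.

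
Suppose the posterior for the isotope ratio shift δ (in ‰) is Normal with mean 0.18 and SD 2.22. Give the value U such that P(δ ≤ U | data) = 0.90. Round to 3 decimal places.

3.025

Need U with P(δ ≤ U) = 0.90: U = 0.18 + z_{0.1}·2.22.
z = 1.282; U = 0.18 + 1.282 × 2.22 = 3.025.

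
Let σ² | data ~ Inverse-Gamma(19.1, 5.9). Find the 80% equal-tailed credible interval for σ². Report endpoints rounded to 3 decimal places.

Inverse-Gamma(19.1, 5.9) quantiles: F⁻¹(0.1) and F⁻¹(0.9).
Equivalently, 1/σ² ~ Gamma(19.1, rate = 5.9); invert its 0.9 and 0.1 quantiles.
Posterior mean ≈ 0.326, SD ≈ 0.079; a Normal approximation gives roughly [0.225, 0.427].
Exact: lower = 0.237; upper = 0.429.

[0.237, 0.429]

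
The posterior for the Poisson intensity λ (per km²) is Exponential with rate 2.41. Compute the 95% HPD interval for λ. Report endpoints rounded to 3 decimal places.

The exponential density is strictly decreasing on [0, ∞), so the HPD interval is anchored at 0: [0, q] with P(λ ≤ q) = 0.95.
q = −ln(1 − 0.95) / 2.41 = 2.9957 / 2.41 = 1.243.

[0.000, 1.243]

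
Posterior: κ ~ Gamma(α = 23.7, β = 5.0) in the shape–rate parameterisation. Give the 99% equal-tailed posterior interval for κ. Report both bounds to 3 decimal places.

[2.607, 7.621]

Posterior: Gamma(shape 23.7, rate 5.0).
Equal-tailed 99% interval: Gamma(23.7, 5.0) quantiles at 0.005 and 0.995.
Posterior mean ≈ 4.740, SD ≈ 0.974; a Normal approximation gives roughly [2.232, 7.248].
Exact: lower = 2.607; upper = 7.621.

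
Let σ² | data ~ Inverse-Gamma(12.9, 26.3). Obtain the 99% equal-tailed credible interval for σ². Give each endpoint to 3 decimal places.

[1.095, 4.768]

Inverse-Gamma(12.9, 26.3) quantiles: F⁻¹(0.005) and F⁻¹(0.995).
Equivalently, 1/σ² ~ Gamma(12.9, rate = 26.3); invert its 0.995 and 0.005 quantiles.
Posterior mean ≈ 2.210, SD ≈ 0.669; a Normal approximation gives roughly [0.486, 3.934].
Exact: lower = 1.095; upper = 4.768.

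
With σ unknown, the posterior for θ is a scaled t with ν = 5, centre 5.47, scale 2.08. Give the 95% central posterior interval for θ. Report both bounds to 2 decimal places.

The t_5 distribution is symmetric; the 95% interval is 5.47 ± t·2.08 with t_{0.975,5} = 2.571.
Half-width: 2.571 × 2.08 = 5.35.
5.47 − 5.35 = 0.12; 5.47 + 5.35 = 10.82.

[0.12, 10.82]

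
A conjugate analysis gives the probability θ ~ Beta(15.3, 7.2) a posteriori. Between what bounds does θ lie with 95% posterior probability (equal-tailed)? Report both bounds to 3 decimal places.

[0.479, 0.851]

Posterior: Beta(15.3, 7.2).
Equal-tailed 95% interval: the 0.025 and 0.975 quantiles of Beta(15.3, 7.2).
Posterior mean ≈ 0.680, SD ≈ 0.096; a Normal approximation gives roughly [0.491, 0.869].
Exact: F⁻¹(0.025) = 0.479; F⁻¹(0.975) = 0.851.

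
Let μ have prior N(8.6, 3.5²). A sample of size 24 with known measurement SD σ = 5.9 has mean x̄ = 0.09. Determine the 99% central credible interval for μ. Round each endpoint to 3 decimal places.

Posterior precision = 1/3.5² + 24/5.9² = 0.0816 + 0.6895 = 0.7711, so posterior SD = 1.1388.
Posterior mean = (8.6/3.5² + 24·0.09/5.9²) / 0.7711 = 0.9909.
Interval: 0.9909 ± 2.576 × 1.1388 → [-1.942, 3.924].

[-1.942, 3.924]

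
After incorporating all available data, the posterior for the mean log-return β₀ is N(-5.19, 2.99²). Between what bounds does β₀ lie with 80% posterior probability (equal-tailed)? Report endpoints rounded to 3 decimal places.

The posterior is symmetric, so the 80% equal-tailed interval is β₀ = -5.19 ± z·2.99 with z = 1.282.
Half-width: 1.282 × 2.99 = 3.832.
-5.19 − 3.832 = -9.022; -5.19 + 3.832 = -1.358.

[-9.022, -1.358]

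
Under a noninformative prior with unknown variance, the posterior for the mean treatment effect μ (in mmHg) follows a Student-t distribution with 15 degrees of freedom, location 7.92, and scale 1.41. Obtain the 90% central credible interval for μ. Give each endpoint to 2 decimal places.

[5.45, 10.39]

The t_15 distribution is symmetric; the 90% interval is 7.92 ± t·1.41 with t_{0.95,15} = 1.753.
Half-width: 1.753 × 1.41 = 2.47.
7.92 − 2.47 = 5.45; 7.92 + 2.47 = 10.39.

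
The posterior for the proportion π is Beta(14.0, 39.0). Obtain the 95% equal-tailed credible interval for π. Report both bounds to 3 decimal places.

Posterior: Beta(14.0, 39.0).
Equal-tailed 95% interval: the 0.025 and 0.975 quantiles of Beta(14.0, 39.0).
Posterior mean ≈ 0.264, SD ≈ 0.060; a Normal approximation gives roughly [0.147, 0.382].
Exact: F⁻¹(0.025) = 0.156; F⁻¹(0.975) = 0.389.

[0.156, 0.389]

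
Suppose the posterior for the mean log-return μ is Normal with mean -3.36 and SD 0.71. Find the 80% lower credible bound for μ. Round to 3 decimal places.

-3.958

Need L with P(μ ≥ L) = 0.80: L = -3.36 − z_{0.2}·0.71.
z = 0.842; L = -3.36 − 0.842 × 0.71 = -3.958.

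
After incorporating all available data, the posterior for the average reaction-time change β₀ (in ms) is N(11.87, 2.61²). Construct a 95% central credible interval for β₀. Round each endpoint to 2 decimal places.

The posterior is symmetric, so the 95% equal-tailed interval is β₀ = 11.87 ± z·2.61 with z = 1.960.
Half-width: 1.960 × 2.61 = 5.12.
11.87 − 5.12 = 6.75; 11.87 + 5.12 = 16.99.

[6.75, 16.99]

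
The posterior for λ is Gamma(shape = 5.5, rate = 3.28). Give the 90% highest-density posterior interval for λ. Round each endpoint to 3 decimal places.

[0.553, 2.757]

The posterior is unimodal and skewed, so the HPD interval has equal density at both endpoints and is the shortest 90% interval.
Solving f(0.553) = f(2.757) with F(2.757) − F(0.553) = 0.90 gives [0.553, 2.757].
For comparison, the equal-tailed interval is [0.697, 2.999]; the HPD is narrower and shifted toward the mode.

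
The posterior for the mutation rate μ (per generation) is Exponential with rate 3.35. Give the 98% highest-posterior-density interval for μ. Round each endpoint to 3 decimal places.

The exponential density is strictly decreasing on [0, ∞), so the HPD interval is anchored at 0: [0, q] with P(μ ≤ q) = 0.98.
q = −ln(1 − 0.98) / 3.35 = 3.9120 / 3.35 = 1.168.

[0.000, 1.168]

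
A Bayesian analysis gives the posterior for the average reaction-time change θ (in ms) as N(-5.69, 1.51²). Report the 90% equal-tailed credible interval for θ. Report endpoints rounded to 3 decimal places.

The posterior is symmetric, so the 90% equal-tailed interval is θ = -5.69 ± z·1.51 with z = 1.645.
Half-width: 1.645 × 1.51 = 2.484.
-5.69 − 2.484 = -8.174; -5.69 + 2.484 = -3.206.

[-8.174, -3.206]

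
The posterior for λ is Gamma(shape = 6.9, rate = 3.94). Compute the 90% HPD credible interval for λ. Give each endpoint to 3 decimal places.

The posterior is unimodal and skewed, so the HPD interval has equal density at both endpoints and is the shortest 90% interval.
Solving f(0.690) = f(2.773) with F(2.773) − F(0.690) = 0.90 gives [0.690, 2.773].
For comparison, the equal-tailed interval is [0.816, 2.972]; the HPD is narrower and shifted toward the mode.

[0.690, 2.773]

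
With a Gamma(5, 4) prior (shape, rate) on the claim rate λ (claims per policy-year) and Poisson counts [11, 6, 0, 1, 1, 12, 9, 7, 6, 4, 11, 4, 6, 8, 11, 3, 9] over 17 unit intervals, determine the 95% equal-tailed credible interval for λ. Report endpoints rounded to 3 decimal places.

[4.478, 6.469]

Posterior: Gamma(5+109, 4+17) = Gamma(114, 21) (shape, rate).
Equal-tailed 95% interval: Gamma(114, 21) quantiles at 0.025 and 0.975.
Posterior mean ≈ 5.429, SD ≈ 0.508; a Normal approximation gives roughly [4.432, 6.425].
Exact: lower = 4.478; upper = 6.469.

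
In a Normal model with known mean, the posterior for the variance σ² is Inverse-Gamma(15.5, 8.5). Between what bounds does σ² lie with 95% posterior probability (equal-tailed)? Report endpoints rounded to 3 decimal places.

[0.352, 0.969]

Inverse-Gamma(15.5, 8.5) quantiles: F⁻¹(0.025) and F⁻¹(0.975).
Equivalently, 1/σ² ~ Gamma(15.5, rate = 8.5); invert its 0.975 and 0.025 quantiles.
Posterior mean ≈ 0.586, SD ≈ 0.160; a Normal approximation gives roughly [0.274, 0.899].
Exact: lower = 0.352; upper = 0.969.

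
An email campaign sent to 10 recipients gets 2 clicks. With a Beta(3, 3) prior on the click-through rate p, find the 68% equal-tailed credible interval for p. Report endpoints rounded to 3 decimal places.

[0.198, 0.427]

Posterior: Beta(3+2, 3+8) = Beta(5, 11).
Equal-tailed 68% interval: the 0.16 and 0.84 quantiles of Beta(5, 11).
Posterior mean ≈ 0.312, SD ≈ 0.112; a Normal approximation gives roughly [0.201, 0.424].
Exact: F⁻¹(0.16) = 0.198; F⁻¹(0.84) = 0.427.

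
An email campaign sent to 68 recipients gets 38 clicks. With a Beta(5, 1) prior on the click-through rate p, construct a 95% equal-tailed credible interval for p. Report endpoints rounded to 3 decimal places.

Posterior: Beta(5+38, 1+30) = Beta(43, 31).
Equal-tailed 95% interval: the 0.025 and 0.975 quantiles of Beta(43, 31).
Posterior mean ≈ 0.581, SD ≈ 0.057; a Normal approximation gives roughly [0.469, 0.693].
Exact: F⁻¹(0.025) = 0.468; F⁻¹(0.975) = 0.690.

[0.468, 0.690]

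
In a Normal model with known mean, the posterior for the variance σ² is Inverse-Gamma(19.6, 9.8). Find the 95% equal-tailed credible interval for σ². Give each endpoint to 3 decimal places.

Inverse-Gamma(19.6, 9.8) quantiles: F⁻¹(0.025) and F⁻¹(0.975).
Equivalently, 1/σ² ~ Gamma(19.6, rate = 9.8); invert its 0.975 and 0.025 quantiles.
Posterior mean ≈ 0.527, SD ≈ 0.126; a Normal approximation gives roughly [0.281, 0.773].
Exact: lower = 0.336; upper = 0.823.

[0.336, 0.823]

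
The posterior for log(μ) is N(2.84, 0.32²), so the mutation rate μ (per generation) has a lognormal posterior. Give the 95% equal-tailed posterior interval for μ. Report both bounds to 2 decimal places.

On the log scale the 95% interval is 2.84 ± 1.960 × 0.32 = [2.2128, 3.4672].
Exponentiate: [e^2.2128, e^3.4672] = [9.14, 32.05].

[9.14, 32.05]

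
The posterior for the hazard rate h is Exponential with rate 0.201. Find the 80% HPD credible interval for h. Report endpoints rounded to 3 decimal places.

The exponential density is strictly decreasing on [0, ∞), so the HPD interval is anchored at 0: [0, q] with P(h ≤ q) = 0.80.
q = −ln(1 − 0.80) / 0.201 = 1.6094 / 0.201 = 8.007.

[0.000, 8.007]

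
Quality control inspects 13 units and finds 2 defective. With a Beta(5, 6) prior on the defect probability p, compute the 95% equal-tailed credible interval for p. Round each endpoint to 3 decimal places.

Posterior: Beta(5+2, 6+11) = Beta(7, 17).
Equal-tailed 95% interval: the 0.025 and 0.975 quantiles of Beta(7, 17).
Posterior mean ≈ 0.292, SD ≈ 0.091; a Normal approximation gives roughly [0.113, 0.470].
Exact: F⁻¹(0.025) = 0.132; F⁻¹(0.975) = 0.484.

[0.132, 0.484]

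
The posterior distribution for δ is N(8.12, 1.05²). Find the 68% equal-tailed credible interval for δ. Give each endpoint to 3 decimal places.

[7.076, 9.164]

The posterior is symmetric, so the 68% equal-tailed interval is δ = 8.12 ± z·1.05 with z = 0.994.
Half-width: 0.994 × 1.05 = 1.044.
8.12 − 1.044 = 7.076; 8.12 + 1.044 = 9.164.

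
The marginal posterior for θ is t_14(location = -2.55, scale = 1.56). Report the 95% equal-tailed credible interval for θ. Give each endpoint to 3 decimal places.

[-5.896, 0.796]

The t_14 distribution is symmetric; the 95% interval is -2.55 ± t·1.56 with t_{0.975,14} = 2.145.
Half-width: 2.145 × 1.56 = 3.346.
-2.55 − 3.346 = -5.896; -2.55 + 3.346 = 0.796.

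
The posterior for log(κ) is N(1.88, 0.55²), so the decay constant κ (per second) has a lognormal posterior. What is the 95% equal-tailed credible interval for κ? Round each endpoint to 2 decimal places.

On the log scale the 95% interval is 1.88 ± 1.960 × 0.55 = [0.8020, 2.9580].
Exponentiate: [e^0.8020, e^2.9580] = [2.23, 19.26].

[2.23, 19.26]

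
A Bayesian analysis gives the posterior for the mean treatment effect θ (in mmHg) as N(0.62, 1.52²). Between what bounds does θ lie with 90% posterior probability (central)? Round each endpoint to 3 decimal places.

The posterior is symmetric, so the 90% equal-tailed interval is θ = 0.62 ± z·1.52 with z = 1.645.
Half-width: 1.645 × 1.52 = 2.500.
0.62 − 2.500 = -1.880; 0.62 + 2.500 = 3.120.

[-1.880, 3.120]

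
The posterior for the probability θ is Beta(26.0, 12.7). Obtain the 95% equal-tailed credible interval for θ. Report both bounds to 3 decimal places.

[0.518, 0.808]

Posterior: Beta(26.0, 12.7).
Equal-tailed 95% interval: the 0.025 and 0.975 quantiles of Beta(26.0, 12.7).
Posterior mean ≈ 0.672, SD ≈ 0.075; a Normal approximation gives roughly [0.526, 0.818].
Exact: F⁻¹(0.025) = 0.518; F⁻¹(0.975) = 0.808.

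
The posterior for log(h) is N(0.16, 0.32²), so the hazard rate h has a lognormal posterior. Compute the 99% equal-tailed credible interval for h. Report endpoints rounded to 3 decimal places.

[0.515, 2.676]

On the log scale the 99% interval is 0.16 ± 2.576 × 0.32 = [-0.6643, 0.9843].
Exponentiate: [e^-0.6643, e^0.9843] = [0.515, 2.676].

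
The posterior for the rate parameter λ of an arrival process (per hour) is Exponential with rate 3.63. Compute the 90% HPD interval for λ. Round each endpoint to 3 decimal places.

The exponential density is strictly decreasing on [0, ∞), so the HPD interval is anchored at 0: [0, q] with P(λ ≤ q) = 0.90.
q = −ln(1 − 0.90) / 3.63 = 2.3026 / 3.63 = 0.634.

[0.000, 0.634]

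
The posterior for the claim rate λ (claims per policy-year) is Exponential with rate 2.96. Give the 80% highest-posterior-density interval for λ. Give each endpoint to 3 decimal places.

The exponential density is strictly decreasing on [0, ∞), so the HPD interval is anchored at 0: [0, q] with P(λ ≤ q) = 0.80.
q = −ln(1 − 0.80) / 2.96 = 1.6094 / 2.96 = 0.544.

[0.000, 0.544]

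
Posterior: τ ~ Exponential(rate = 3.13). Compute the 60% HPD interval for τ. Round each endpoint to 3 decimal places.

The exponential density is strictly decreasing on [0, ∞), so the HPD interval is anchored at 0: [0, q] with P(τ ≤ q) = 0.60.
q = −ln(1 − 0.60) / 3.13 = 0.9163 / 3.13 = 0.293.

[0.000, 0.293]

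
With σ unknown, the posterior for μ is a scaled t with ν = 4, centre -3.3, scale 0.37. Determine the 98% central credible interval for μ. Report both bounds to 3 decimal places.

The t_4 distribution is symmetric; the 98% interval is -3.3 ± t·0.37 with t_{0.99,4} = 3.747.
Half-width: 3.747 × 0.37 = 1.386.
-3.3 − 1.386 = -4.686; -3.3 + 1.386 = -1.914.

[-4.686, -1.914]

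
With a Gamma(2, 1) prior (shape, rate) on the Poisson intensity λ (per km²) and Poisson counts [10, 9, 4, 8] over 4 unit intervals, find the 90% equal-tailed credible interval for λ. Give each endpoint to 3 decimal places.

[4.831, 8.596]

Posterior: Gamma(2+31, 1+4) = Gamma(33, 5) (shape, rate).
Equal-tailed 90% interval: Gamma(33, 5) quantiles at 0.05 and 0.95.
Posterior mean ≈ 6.600, SD ≈ 1.149; a Normal approximation gives roughly [4.710, 8.490].
Exact: lower = 4.831; upper = 8.596.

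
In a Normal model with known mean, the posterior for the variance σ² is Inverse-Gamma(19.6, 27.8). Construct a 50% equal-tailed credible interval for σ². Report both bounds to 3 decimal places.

Inverse-Gamma(19.6, 27.8) quantiles: F⁻¹(0.25) and F⁻¹(0.75).
Equivalently, 1/σ² ~ Gamma(19.6, rate = 27.8); invert its 0.75 and 0.25 quantiles.
Posterior mean ≈ 1.495, SD ≈ 0.356; a Normal approximation gives roughly [1.254, 1.735].
Exact: lower = 1.242; upper = 1.689.

[1.242, 1.689]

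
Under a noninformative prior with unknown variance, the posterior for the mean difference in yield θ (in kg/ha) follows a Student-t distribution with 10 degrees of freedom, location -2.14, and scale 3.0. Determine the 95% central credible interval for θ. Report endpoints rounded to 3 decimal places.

[-8.824, 4.544]

The t_10 distribution is symmetric; the 95% interval is -2.14 ± t·3.0 with t_{0.975,10} = 2.228.
Half-width: 2.228 × 3.0 = 6.684.
-2.14 − 6.684 = -8.824; -2.14 + 6.684 = 4.544.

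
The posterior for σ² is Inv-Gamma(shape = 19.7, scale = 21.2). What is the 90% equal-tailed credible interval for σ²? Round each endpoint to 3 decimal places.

Inverse-Gamma(19.7, 21.2) quantiles: F⁻¹(0.05) and F⁻¹(0.95).
Equivalently, 1/σ² ~ Gamma(19.7, rate = 21.2); invert its 0.95 and 0.05 quantiles.
Posterior mean ≈ 1.134, SD ≈ 0.269; a Normal approximation gives roughly [0.690, 1.577].
Exact: lower = 0.770; upper = 1.629.

[0.770, 1.629]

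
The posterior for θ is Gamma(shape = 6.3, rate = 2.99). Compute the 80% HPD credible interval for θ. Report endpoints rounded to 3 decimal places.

The posterior is unimodal and skewed, so the HPD interval has equal density at both endpoints and is the shortest 80% interval.
Solving f(0.950) = f(2.972) with F(2.972) − F(0.950) = 0.80 gives [0.950, 2.972].
For comparison, the equal-tailed interval is [1.128, 3.229]; the HPD is narrower and shifted toward the mode.

[0.950, 2.972]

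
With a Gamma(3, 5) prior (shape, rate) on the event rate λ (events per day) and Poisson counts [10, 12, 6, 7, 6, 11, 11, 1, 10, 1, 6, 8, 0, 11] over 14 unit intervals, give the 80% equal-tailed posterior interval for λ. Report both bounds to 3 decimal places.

Posterior: Gamma(3+100, 5+14) = Gamma(103, 19) (shape, rate).
Equal-tailed 80% interval: Gamma(103, 19) quantiles at 0.1 and 0.9.
Posterior mean ≈ 5.421, SD ≈ 0.534; a Normal approximation gives roughly [4.737, 6.106].
Exact: lower = 4.749; upper = 6.116.

[4.749, 6.116]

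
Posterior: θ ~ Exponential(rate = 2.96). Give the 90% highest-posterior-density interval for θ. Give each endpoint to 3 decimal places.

The exponential density is strictly decreasing on [0, ∞), so the HPD interval is anchored at 0: [0, q] with P(θ ≤ q) = 0.90.
q = −ln(1 − 0.90) / 2.96 = 2.3026 / 2.96 = 0.778.

[0.000, 0.778]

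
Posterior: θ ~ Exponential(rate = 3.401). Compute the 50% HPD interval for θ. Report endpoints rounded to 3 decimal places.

The exponential density is strictly decreasing on [0, ∞), so the HPD interval is anchored at 0: [0, q] with P(θ ≤ q) = 0.50.
q = −ln(1 − 0.50) / 3.401 = 0.6931 / 3.401 = 0.204.

[0.000, 0.204]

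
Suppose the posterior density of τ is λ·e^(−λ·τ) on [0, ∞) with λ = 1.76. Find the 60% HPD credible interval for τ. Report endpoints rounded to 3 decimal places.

The exponential density is strictly decreasing on [0, ∞), so the HPD interval is anchored at 0: [0, q] with P(τ ≤ q) = 0.60.
q = −ln(1 − 0.60) / 1.76 = 0.9163 / 1.76 = 0.521.

[0.000, 0.521]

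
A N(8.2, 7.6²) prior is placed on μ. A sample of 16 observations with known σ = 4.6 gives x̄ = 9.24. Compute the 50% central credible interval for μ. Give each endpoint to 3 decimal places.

[8.450, 9.984]

Posterior precision = 1/7.6² + 16/4.6² = 0.0173 + 0.7561 = 0.7735, so posterior SD = 1.1371.
Posterior mean = (8.2/7.6² + 16·9.24/4.6²) / 0.7735 = 9.2167.
Interval: 9.2167 ± 0.674 × 1.1371 → [8.450, 9.984].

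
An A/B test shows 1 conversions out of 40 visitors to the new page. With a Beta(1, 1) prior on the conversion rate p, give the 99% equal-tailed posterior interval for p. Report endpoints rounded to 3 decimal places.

Posterior: Beta(1+1, 1+39) = Beta(2, 40).
Equal-tailed 99% interval: the 0.005 and 0.995 quantiles of Beta(2, 40).
Posterior mean ≈ 0.048, SD ≈ 0.032; a Normal approximation gives roughly [-0.036, 0.131].
Exact: F⁻¹(0.005) = 0.003; F⁻¹(0.995) = 0.168.

[0.003, 0.168]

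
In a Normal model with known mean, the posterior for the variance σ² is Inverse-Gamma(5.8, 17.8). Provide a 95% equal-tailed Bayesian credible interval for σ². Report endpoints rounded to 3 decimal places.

Inverse-Gamma(5.8, 17.8) quantiles: F⁻¹(0.025) and F⁻¹(0.975).
Equivalently, 1/σ² ~ Gamma(5.8, rate = 17.8); invert its 0.975 and 0.025 quantiles.
Posterior mean ≈ 3.708, SD ≈ 1.902; a Normal approximation gives roughly [-0.020, 7.437].
Exact: lower = 1.563; upper = 8.545.

[1.563, 8.545]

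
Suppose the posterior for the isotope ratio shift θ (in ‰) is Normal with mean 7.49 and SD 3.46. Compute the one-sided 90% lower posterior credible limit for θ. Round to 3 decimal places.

3.056

Need L with P(θ ≥ L) = 0.90: L = 7.49 − z_{0.1}·3.46.
z = 1.282; L = 7.49 − 1.282 × 3.46 = 3.056.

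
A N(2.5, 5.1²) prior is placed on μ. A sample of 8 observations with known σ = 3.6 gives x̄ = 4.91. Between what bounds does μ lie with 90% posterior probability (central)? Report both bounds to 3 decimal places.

[2.737, 6.800]

Posterior precision = 1/5.1² + 8/3.6² = 0.0384 + 0.6173 = 0.6557, so posterior SD = 1.2349.
Posterior mean = (2.5/5.1² + 8·4.91/3.6²) / 0.6557 = 4.7687.
Interval: 4.7687 ± 1.645 × 1.2349 → [2.737, 6.800].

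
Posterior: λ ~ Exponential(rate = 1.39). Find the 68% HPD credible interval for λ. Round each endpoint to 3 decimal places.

The exponential density is strictly decreasing on [0, ∞), so the HPD interval is anchored at 0: [0, q] with P(λ ≤ q) = 0.68.
q = −ln(1 − 0.68) / 1.39 = 1.1394 / 1.39 = 0.820.

[0.000, 0.820]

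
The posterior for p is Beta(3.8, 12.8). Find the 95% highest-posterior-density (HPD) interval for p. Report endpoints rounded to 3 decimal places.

The posterior is unimodal and skewed, so the HPD interval has equal density at both endpoints and is the shortest 95% interval.
Solving f(0.051) = f(0.425) with F(0.425) − F(0.051) = 0.95 gives [0.051, 0.425].
For comparison, the equal-tailed interval is [0.068, 0.452]; the HPD is narrower and shifted toward the mode.

[0.051, 0.425]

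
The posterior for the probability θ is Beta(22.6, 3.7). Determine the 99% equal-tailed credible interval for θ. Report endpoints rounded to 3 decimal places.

[0.645, 0.977]

Posterior: Beta(22.6, 3.7).
Equal-tailed 99% interval: the 0.005 and 0.995 quantiles of Beta(22.6, 3.7).
Posterior mean ≈ 0.859, SD ≈ 0.067; a Normal approximation gives roughly [0.688, 1.031].
Exact: F⁻¹(0.005) = 0.645; F⁻¹(0.995) = 0.977.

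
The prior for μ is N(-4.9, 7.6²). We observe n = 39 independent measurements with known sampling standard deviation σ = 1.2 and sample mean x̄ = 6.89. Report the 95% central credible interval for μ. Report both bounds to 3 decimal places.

[6.506, 7.259]

Posterior precision = 1/7.6² + 39/1.2² = 0.0173 + 27.0833 = 27.1006, so posterior SD = 0.1921.
Posterior mean = (-4.9/7.6² + 39·6.89/1.2²) / 27.1006 = 6.8825.
Interval: 6.8825 ± 1.960 × 0.1921 → [6.506, 7.259].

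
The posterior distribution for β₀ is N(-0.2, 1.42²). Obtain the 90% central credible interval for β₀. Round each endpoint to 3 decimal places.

The posterior is symmetric, so the 90% equal-tailed interval is β₀ = -0.2 ± z·1.42 with z = 1.645.
Half-width: 1.645 × 1.42 = 2.336.
-0.2 − 2.336 = -2.536; -0.2 + 2.336 = 2.136.

[-2.536, 2.136]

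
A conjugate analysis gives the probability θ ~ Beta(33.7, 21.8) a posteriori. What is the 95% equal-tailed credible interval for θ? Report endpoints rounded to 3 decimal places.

Posterior: Beta(33.7, 21.8).
Equal-tailed 95% interval: the 0.025 and 0.975 quantiles of Beta(33.7, 21.8).
Posterior mean ≈ 0.607, SD ≈ 0.065; a Normal approximation gives roughly [0.480, 0.735].
Exact: F⁻¹(0.025) = 0.477; F⁻¹(0.975) = 0.730.

[0.477, 0.730]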